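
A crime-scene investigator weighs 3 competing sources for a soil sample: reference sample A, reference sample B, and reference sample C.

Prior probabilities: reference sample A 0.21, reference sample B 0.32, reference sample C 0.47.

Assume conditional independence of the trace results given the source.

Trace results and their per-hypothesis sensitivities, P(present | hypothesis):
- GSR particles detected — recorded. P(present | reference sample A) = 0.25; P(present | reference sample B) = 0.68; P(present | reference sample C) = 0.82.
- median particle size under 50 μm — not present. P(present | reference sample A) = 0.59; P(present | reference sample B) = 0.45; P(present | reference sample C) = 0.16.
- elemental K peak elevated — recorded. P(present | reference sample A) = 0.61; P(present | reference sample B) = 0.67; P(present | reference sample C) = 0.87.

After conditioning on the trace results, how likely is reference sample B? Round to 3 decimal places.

0.214

For each hypothesis, the unnormalized posterior weight is prior × product of the trace result likelihoods (using 1 − P(present | H) for each absent trace result):
  reference sample A: 0.21 × 0.25 × (1 − 0.59) × 0.61 = 0.01313
  reference sample B: 0.32 × 0.68 × (1 − 0.45) × 0.67 = 0.080186
  reference sample C: 0.47 × 0.82 × (1 − 0.16) × 0.87 = 0.28165
Marginal likelihood of the evidence = 0.37497.
P(reference sample B | evidence) = 0.080186 / 0.37497 ≈ 0.214.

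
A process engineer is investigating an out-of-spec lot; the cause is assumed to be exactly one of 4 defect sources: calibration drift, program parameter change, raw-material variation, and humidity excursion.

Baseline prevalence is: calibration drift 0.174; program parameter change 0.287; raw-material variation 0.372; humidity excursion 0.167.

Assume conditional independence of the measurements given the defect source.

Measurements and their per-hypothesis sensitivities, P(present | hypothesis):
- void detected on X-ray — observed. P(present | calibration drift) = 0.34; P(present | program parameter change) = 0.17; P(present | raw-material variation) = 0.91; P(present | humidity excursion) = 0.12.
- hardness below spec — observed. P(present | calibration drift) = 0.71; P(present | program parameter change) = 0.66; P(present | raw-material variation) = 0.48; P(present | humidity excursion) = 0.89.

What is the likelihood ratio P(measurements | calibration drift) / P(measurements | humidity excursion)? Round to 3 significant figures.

The Bayes factor is the ratio of the joint likelihoods of the measurement pattern under the two hypotheses.
  calibration drift: 0.34 × 0.71 = 0.2414
  humidity excursion: 0.12 × 0.89 = 0.1068
Bayes factor = 0.2414 / 0.1068 ≈ 2.26

2.26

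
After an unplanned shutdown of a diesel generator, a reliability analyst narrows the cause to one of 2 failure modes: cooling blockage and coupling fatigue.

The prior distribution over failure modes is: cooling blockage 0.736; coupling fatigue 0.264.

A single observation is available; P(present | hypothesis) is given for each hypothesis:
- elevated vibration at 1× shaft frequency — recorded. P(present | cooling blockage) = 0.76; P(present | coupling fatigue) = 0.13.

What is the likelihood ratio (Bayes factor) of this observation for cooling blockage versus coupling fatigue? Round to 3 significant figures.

The Bayes factor is the ratio of the two likelihoods.
  cooling blockage: 0.76
  coupling fatigue: 0.13
Bayes factor = 0.76 / 0.13 ≈ 5.85

5.85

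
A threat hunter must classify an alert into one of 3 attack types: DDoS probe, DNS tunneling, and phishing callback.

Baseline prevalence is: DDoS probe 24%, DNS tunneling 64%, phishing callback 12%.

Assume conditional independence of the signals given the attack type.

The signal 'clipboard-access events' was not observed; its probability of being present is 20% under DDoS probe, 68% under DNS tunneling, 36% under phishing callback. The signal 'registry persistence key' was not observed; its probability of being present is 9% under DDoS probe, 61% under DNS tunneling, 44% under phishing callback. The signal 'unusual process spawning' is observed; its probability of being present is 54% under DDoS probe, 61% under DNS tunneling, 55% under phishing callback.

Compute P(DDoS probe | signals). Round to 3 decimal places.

0.566

By Bayes' rule with conditional independence, the unnormalized weight for each hypothesis is prior × ∏ likelihoods (using 1 − P(present | H) for each absent signal):
  DDoS probe: 0.24 × (1 − 0.20) × (1 − 0.09) × 0.54 = 0.094349
  DNS tunneling: 0.64 × (1 − 0.68) × (1 − 0.61) × 0.61 = 0.048722
  phishing callback: 0.12 × (1 − 0.36) × (1 − 0.44) × 0.55 = 0.023654
The unnormalized weights sum to 0.16673.
P(DDoS probe | evidence) = 0.094349 / 0.16673 ≈ 0.566.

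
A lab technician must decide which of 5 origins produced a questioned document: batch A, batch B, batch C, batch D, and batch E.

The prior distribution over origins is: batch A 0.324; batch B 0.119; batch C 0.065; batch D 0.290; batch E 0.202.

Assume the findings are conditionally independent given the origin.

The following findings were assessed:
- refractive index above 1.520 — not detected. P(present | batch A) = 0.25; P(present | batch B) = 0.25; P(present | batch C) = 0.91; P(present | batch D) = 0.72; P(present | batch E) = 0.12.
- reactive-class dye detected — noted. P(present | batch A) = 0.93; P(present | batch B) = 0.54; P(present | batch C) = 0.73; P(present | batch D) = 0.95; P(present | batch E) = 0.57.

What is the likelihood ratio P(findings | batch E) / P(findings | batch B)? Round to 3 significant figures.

The Bayes factor is the ratio of the joint likelihoods of the evidence pattern under the two hypotheses (using 1 − P(present | H) for each absent finding).
  batch E: (1 − 0.12) × 0.57 = 0.5016
  batch B: (1 − 0.25) × 0.54 = 0.405
Bayes factor = 0.5016 / 0.405 ≈ 1.24

1.24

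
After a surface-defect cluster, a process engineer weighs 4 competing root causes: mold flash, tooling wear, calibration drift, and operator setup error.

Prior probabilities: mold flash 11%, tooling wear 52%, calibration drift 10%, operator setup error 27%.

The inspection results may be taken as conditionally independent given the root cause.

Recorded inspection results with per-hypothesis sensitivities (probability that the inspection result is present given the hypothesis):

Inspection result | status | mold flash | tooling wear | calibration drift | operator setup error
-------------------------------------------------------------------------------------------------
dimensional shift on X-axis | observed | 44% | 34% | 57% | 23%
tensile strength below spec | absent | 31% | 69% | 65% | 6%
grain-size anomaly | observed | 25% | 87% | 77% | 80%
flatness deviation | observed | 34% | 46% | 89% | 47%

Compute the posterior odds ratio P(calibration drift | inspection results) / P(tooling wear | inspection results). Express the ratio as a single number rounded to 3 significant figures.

The normalizing constant cancels in an odds ratio, so compute prior × likelihood for the two hypotheses only (using 1 − P(present | H) for each absent inspection result):
  calibration drift: 0.10 × 0.57 × (1 − 0.65) × 0.77 × 0.89 = 0.013672
  tooling wear: 0.52 × 0.34 × (1 − 0.69) × 0.87 × 0.46 = 0.021934
Posterior odds = 0.013672 / 0.021934 ≈ 0.623.

0.623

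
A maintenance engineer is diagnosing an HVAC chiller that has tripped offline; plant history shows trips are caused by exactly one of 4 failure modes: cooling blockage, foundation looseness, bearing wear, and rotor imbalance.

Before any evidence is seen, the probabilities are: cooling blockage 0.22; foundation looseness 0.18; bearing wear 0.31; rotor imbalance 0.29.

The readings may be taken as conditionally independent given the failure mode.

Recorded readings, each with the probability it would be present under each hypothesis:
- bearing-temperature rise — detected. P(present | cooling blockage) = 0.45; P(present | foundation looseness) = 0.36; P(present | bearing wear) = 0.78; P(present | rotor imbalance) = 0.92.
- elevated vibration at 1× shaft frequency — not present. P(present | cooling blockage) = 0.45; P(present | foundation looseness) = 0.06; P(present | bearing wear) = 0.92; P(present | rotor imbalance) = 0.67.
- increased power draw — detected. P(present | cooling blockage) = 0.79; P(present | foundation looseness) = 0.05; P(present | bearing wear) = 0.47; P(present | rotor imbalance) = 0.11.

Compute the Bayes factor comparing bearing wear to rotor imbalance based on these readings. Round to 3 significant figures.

Joint likelihood of the reading pattern under each hypothesis (using 1 − P(present | H) for each absent reading):
  bearing wear: 0.78 × (1 − 0.92) × 0.47 = 0.029328
  rotor imbalance: 0.92 × (1 − 0.67) × 0.11 = 0.033396
Bayes factor = 0.029328 / 0.033396 ≈ 0.878

0.878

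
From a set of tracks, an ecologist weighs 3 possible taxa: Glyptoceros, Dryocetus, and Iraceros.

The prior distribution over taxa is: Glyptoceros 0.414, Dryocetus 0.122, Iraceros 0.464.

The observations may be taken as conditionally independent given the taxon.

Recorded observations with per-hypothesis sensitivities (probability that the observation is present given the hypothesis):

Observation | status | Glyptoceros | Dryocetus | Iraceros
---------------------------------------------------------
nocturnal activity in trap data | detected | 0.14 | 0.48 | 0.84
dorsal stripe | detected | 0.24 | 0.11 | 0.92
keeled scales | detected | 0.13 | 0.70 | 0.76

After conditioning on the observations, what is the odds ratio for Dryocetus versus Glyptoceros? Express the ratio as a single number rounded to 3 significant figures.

Posterior odds equal prior odds times the likelihood ratio; only the two competing hypotheses matter.
  Dryocetus: 0.122 × 0.48 × 0.11 × 0.70 = 0.0045091
  Glyptoceros: 0.414 × 0.14 × 0.24 × 0.13 = 0.0018084
Odds(Dryocetus : Glyptoceros) = 0.0045091 / 0.0018084 ≈ 2.49.

2.49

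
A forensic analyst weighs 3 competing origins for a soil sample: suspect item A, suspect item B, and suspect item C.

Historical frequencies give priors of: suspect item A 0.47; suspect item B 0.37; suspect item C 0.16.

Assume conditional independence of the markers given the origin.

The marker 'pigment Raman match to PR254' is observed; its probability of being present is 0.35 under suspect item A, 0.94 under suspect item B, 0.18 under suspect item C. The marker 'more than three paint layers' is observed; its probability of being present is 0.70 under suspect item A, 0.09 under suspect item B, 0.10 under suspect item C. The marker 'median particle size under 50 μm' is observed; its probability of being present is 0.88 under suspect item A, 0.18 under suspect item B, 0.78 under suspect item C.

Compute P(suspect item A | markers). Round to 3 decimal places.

0.928

Multiply each prior by the joint likelihood of the marker pattern:
  suspect item A: 0.47 × 0.35 × 0.70 × 0.88 = 0.10133
  suspect item B: 0.37 × 0.94 × 0.09 × 0.18 = 0.0056344
  suspect item C: 0.16 × 0.18 × 0.10 × 0.78 = 0.0022464
Marginal likelihood of the evidence = 0.10921.
P(suspect item A | evidence) = 0.10133 / 0.10921 ≈ 0.928.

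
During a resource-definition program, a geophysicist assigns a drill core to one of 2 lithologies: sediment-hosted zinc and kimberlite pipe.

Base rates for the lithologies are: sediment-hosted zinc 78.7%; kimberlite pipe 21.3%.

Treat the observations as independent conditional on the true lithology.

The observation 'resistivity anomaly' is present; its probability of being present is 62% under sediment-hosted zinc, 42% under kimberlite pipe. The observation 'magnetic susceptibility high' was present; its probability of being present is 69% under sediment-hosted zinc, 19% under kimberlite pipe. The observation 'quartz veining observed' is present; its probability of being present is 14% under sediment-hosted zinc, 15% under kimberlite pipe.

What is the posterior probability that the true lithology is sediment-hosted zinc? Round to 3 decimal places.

By Bayes' rule with conditional independence, the unnormalized weight for each hypothesis is prior × ∏ likelihoods:
  sediment-hosted zinc: 0.787 × 0.62 × 0.69 × 0.14 = 0.047135
  kimberlite pipe: 0.213 × 0.42 × 0.19 × 0.15 = 0.0025496
Normalizing constant Z = 0.047135 + 0.0025496 = 0.049685.
P(sediment-hosted zinc | evidence) = 0.047135 / 0.049685 ≈ 0.949.

0.949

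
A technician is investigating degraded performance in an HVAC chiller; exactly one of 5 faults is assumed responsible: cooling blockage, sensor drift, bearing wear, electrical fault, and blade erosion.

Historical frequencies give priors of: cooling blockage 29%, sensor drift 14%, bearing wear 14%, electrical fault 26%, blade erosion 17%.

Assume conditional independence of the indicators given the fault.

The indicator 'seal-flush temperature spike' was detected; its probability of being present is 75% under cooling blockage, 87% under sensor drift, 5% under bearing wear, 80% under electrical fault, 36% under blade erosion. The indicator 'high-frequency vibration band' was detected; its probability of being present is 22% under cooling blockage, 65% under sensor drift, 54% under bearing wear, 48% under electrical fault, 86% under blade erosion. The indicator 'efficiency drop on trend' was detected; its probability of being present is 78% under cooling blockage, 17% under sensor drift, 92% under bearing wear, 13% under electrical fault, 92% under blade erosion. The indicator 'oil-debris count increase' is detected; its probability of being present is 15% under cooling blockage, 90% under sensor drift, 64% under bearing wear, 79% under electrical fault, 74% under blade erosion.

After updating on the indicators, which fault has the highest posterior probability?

blade erosion

For each hypothesis, the unnormalized posterior weight is prior × product of the indicator likelihoods:
  cooling blockage: 0.29 × 0.75 × 0.22 × 0.78 × 0.15 = 0.0055985
  sensor drift: 0.14 × 0.87 × 0.65 × 0.17 × 0.90 = 0.012113
  bearing wear: 0.14 × 0.05 × 0.54 × 0.92 × 0.64 = 0.0022257
  electrical fault: 0.26 × 0.80 × 0.48 × 0.13 × 0.79 = 0.010254
  blade erosion: 0.17 × 0.36 × 0.86 × 0.92 × 0.74 = 0.035832
Normalizing constant Z = 0.0055985 + 0.012113 + 0.0022257 + 0.010254 + 0.035832 = 0.066023.
P(cooling blockage | evidence) ≈ 0.0055985 / 0.066023 ≈ 0.085
P(sensor drift | evidence) ≈ 0.012113 / 0.066023 ≈ 0.183
P(bearing wear | evidence) ≈ 0.0022257 / 0.066023 ≈ 0.034
P(electrical fault | evidence) ≈ 0.010254 / 0.066023 ≈ 0.155
P(blade erosion | evidence) ≈ 0.035832 / 0.066023 ≈ 0.543
The largest is 0.543, so blade erosion is most probable.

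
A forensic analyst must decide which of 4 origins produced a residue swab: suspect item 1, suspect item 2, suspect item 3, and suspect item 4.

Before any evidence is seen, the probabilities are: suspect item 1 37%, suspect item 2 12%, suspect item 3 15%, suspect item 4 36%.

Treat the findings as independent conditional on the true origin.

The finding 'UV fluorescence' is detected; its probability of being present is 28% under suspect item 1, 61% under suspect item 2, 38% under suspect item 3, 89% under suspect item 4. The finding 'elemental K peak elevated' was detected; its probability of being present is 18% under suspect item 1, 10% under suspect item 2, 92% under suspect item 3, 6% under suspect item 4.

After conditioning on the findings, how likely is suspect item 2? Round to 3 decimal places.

Multiply each prior by the joint likelihood of the evidence pattern:
  suspect item 1: 0.37 × 0.28 × 0.18 = 0.018648
  suspect item 2: 0.12 × 0.61 × 0.10 = 0.00732
  suspect item 3: 0.15 × 0.38 × 0.92 = 0.05244
  suspect item 4: 0.36 × 0.89 × 0.06 = 0.019224
Normalizing constant Z = 0.018648 + 0.00732 + 0.05244 + 0.019224 = 0.097632.
P(suspect item 2 | evidence) = 0.00732 / 0.097632 ≈ 0.075.

0.075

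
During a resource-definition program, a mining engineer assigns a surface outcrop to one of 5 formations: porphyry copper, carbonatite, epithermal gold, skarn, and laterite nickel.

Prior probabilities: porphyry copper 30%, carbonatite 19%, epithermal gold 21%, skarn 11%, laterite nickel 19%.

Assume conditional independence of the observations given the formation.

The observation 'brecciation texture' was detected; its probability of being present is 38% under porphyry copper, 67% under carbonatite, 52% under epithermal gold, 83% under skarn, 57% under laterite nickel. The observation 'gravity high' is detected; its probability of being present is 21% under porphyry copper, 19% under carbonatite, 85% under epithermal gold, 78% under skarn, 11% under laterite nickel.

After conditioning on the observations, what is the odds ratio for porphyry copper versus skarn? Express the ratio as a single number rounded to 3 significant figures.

Unnormalized posterior weight (prior times the observation likelihoods) for each of the two hypotheses:
  porphyry copper: 0.30 × 0.38 × 0.21 = 0.02394
  skarn: 0.11 × 0.83 × 0.78 = 0.071214
Odds(porphyry copper : skarn) = 0.02394 / 0.071214 ≈ 0.336.

0.336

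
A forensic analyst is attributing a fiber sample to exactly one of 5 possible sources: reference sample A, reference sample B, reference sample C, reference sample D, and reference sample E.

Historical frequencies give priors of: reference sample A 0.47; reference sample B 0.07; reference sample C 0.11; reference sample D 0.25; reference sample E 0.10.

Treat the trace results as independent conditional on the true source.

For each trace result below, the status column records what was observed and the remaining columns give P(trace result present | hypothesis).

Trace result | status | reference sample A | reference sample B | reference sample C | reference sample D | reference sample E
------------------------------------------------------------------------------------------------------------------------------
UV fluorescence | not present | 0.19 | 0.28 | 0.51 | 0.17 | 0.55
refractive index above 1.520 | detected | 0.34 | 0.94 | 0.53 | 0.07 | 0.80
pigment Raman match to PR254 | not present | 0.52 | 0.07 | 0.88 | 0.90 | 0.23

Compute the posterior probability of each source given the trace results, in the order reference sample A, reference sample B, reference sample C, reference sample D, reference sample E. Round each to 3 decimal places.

0.448, 0.317, 0.025, 0.010, 0.200

For each hypothesis, the unnormalized posterior weight is prior × product of the trace result likelihoods (using 1 − P(present | H) for each absent trace result):
  reference sample A: 0.47 × (1 − 0.19) × 0.34 × (1 − 0.52) = 0.06213
  reference sample B: 0.07 × (1 − 0.28) × 0.94 × (1 − 0.07) = 0.04406
  reference sample C: 0.11 × (1 − 0.51) × 0.53 × (1 − 0.88) = 0.003428
  reference sample D: 0.25 × (1 − 0.17) × 0.07 × (1 − 0.90) = 0.0014525
  reference sample E: 0.10 × (1 − 0.55) × 0.80 × (1 − 0.23) = 0.02772
The unnormalized weights sum to 0.13879.
P(reference sample A | evidence) = 0.06213 / 0.13879 ≈ 0.448
P(reference sample B | evidence) = 0.04406 / 0.13879 ≈ 0.317
P(reference sample C | evidence) = 0.003428 / 0.13879 ≈ 0.025
P(reference sample D | evidence) = 0.0014525 / 0.13879 ≈ 0.010
P(reference sample E | evidence) = 0.02772 / 0.13879 ≈ 0.200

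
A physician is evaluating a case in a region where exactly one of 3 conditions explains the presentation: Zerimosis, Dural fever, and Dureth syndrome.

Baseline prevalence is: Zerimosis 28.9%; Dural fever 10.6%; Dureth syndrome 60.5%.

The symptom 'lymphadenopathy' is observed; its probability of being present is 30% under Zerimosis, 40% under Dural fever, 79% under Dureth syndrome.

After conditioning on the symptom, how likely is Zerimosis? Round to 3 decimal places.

Multiply each prior by the likelihood of the symptom:
  Zerimosis: 0.289 × 0.30 = 0.0867
  Dural fever: 0.106 × 0.40 = 0.0424
  Dureth syndrome: 0.605 × 0.79 = 0.47795
Normalizing constant Z = 0.0867 + 0.0424 + 0.47795 = 0.60705.
P(Zerimosis | evidence) = 0.0867 / 0.60705 ≈ 0.143.

0.143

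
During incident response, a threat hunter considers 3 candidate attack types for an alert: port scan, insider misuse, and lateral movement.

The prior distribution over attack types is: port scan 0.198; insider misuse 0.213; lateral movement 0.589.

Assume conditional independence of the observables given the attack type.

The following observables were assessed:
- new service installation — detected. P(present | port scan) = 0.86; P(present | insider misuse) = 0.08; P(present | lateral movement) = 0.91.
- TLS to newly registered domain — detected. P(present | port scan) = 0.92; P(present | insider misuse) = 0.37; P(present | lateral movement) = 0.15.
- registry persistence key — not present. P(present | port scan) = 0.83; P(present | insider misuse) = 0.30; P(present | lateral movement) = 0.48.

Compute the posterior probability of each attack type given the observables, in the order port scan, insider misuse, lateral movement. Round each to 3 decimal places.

0.366, 0.061, 0.574

By Bayes' rule with conditional independence, the unnormalized weight for each hypothesis is prior × ∏ likelihoods (using 1 − P(present | H) for each absent observable):
  port scan: 0.198 × 0.86 × 0.92 × (1 − 0.83) = 0.026632
  insider misuse: 0.213 × 0.08 × 0.37 × (1 − 0.30) = 0.0044134
  lateral movement: 0.589 × 0.91 × 0.15 × (1 − 0.48) = 0.041807
The unnormalized weights sum to 0.072852.
P(port scan | evidence) = 0.026632 / 0.072852 ≈ 0.366
P(insider misuse | evidence) = 0.0044134 / 0.072852 ≈ 0.061
P(lateral movement | evidence) = 0.041807 / 0.072852 ≈ 0.574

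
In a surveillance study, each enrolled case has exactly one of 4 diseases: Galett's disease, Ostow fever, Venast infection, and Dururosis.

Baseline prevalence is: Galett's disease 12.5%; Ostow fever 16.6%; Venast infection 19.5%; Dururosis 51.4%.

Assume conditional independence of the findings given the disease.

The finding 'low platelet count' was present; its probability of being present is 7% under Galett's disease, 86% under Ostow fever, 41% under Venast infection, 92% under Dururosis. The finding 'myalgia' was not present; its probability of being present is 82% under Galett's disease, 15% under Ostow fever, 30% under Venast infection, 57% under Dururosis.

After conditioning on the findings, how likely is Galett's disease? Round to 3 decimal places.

For each hypothesis, the unnormalized posterior weight is prior × product of the finding likelihoods (using 1 − P(present | H) for each absent finding):
  Galett's disease: 0.125 × 0.07 × (1 − 0.82) = 0.001575
  Ostow fever: 0.166 × 0.86 × (1 − 0.15) = 0.12135
  Venast infection: 0.195 × 0.41 × (1 − 0.30) = 0.055965
  Dururosis: 0.514 × 0.92 × (1 − 0.57) = 0.20334
The unnormalized weights sum to 0.38222.
P(Galett's disease | evidence) = 0.001575 / 0.38222 ≈ 0.004.

0.004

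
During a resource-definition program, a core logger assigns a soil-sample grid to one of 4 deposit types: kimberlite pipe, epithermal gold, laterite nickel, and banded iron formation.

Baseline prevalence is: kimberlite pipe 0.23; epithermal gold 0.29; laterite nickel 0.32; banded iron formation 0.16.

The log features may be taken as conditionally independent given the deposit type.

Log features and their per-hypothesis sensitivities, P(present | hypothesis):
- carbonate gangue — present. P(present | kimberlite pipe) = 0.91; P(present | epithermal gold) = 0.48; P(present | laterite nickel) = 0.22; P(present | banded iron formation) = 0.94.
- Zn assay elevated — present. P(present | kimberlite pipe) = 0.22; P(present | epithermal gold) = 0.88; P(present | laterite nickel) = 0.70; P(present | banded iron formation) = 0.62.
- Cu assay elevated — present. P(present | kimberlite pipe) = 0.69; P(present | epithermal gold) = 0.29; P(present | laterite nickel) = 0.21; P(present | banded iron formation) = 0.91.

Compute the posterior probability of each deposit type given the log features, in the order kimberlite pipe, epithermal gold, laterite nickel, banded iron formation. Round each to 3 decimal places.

0.196, 0.219, 0.064, 0.522

By Bayes' rule with conditional independence, the unnormalized weight for each hypothesis is prior × ∏ likelihoods:
  kimberlite pipe: 0.23 × 0.91 × 0.22 × 0.69 = 0.031772
  epithermal gold: 0.29 × 0.48 × 0.88 × 0.29 = 0.035524
  laterite nickel: 0.32 × 0.22 × 0.70 × 0.21 = 0.010349
  banded iron formation: 0.16 × 0.94 × 0.62 × 0.91 = 0.084856
Normalizing constant Z = 0.031772 + 0.035524 + 0.010349 + 0.084856 = 0.1625.
P(kimberlite pipe | evidence) = 0.031772 / 0.1625 ≈ 0.196
P(epithermal gold | evidence) = 0.035524 / 0.1625 ≈ 0.219
P(laterite nickel | evidence) = 0.010349 / 0.1625 ≈ 0.064
P(banded iron formation | evidence) = 0.084856 / 0.1625 ≈ 0.522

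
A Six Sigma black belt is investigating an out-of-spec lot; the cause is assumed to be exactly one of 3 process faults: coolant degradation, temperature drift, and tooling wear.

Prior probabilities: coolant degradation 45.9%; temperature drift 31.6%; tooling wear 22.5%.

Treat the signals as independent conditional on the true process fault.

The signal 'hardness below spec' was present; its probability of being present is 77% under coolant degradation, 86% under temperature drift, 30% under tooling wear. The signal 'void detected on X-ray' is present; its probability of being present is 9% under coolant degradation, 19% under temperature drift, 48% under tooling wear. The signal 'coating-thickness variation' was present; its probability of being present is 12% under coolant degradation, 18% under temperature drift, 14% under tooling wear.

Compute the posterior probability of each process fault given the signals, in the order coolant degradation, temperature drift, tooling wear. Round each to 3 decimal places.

Multiply each prior by the joint likelihood of the signal pattern:
  coolant degradation: 0.459 × 0.77 × 0.09 × 0.12 = 0.003817
  temperature drift: 0.316 × 0.86 × 0.19 × 0.18 = 0.0092942
  tooling wear: 0.225 × 0.30 × 0.48 × 0.14 = 0.004536
Marginal likelihood of the evidence = 0.017647.
P(coolant degradation | evidence) = 0.003817 / 0.017647 ≈ 0.216
P(temperature drift | evidence) = 0.0092942 / 0.017647 ≈ 0.527
P(tooling wear | evidence) = 0.004536 / 0.017647 ≈ 0.257

0.216, 0.527, 0.257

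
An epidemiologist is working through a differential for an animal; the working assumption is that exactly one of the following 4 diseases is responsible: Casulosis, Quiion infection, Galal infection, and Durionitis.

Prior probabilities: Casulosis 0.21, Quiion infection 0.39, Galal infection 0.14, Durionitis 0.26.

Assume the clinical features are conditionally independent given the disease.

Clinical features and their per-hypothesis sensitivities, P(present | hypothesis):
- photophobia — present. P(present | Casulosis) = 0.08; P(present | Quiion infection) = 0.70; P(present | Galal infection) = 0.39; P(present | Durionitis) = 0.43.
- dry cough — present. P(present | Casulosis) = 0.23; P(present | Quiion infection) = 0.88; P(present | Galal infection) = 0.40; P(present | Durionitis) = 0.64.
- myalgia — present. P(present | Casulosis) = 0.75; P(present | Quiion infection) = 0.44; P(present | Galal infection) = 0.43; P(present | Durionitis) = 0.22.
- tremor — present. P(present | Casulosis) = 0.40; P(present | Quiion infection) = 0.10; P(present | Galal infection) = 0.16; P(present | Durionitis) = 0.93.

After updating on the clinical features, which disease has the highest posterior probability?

Durionitis

By Bayes' rule with conditional independence, the unnormalized weight for each hypothesis is prior × ∏ likelihoods:
  Casulosis: 0.21 × 0.08 × 0.23 × 0.75 × 0.40 = 0.0011592
  Quiion infection: 0.39 × 0.70 × 0.88 × 0.44 × 0.10 = 0.010571
  Galal infection: 0.14 × 0.39 × 0.40 × 0.43 × 0.16 = 0.0015026
  Durionitis: 0.26 × 0.43 × 0.64 × 0.22 × 0.93 = 0.01464
Marginal likelihood of the evidence = 0.027872.
P(Casulosis | evidence) ≈ 0.0011592 / 0.027872 ≈ 0.042
P(Quiion infection | evidence) ≈ 0.010571 / 0.027872 ≈ 0.379
P(Galal infection | evidence) ≈ 0.0015026 / 0.027872 ≈ 0.054
P(Durionitis | evidence) ≈ 0.01464 / 0.027872 ≈ 0.525
The largest is 0.525, so Durionitis is most probable.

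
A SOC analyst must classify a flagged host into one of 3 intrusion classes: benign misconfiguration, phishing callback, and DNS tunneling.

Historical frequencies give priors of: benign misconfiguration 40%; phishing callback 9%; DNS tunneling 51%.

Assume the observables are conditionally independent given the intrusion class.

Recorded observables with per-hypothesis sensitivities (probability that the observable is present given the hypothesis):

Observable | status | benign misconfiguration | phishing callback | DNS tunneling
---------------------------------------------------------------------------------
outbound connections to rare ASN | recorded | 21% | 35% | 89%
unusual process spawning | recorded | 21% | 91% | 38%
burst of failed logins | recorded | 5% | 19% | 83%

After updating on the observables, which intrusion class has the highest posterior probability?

DNS tunneling

Multiply each prior by the joint likelihood of the observable pattern:
  benign misconfiguration: 0.40 × 0.21 × 0.21 × 0.05 = 0.000882
  phishing callback: 0.09 × 0.35 × 0.91 × 0.19 = 0.0054463
  DNS tunneling: 0.51 × 0.89 × 0.38 × 0.83 = 0.14316
Normalizing constant Z = 0.000882 + 0.0054463 + 0.14316 = 0.14949.
P(benign misconfiguration | evidence) ≈ 0.000882 / 0.14949 ≈ 0.006
P(phishing callback | evidence) ≈ 0.0054463 / 0.14949 ≈ 0.036
P(DNS tunneling | evidence) ≈ 0.14316 / 0.14949 ≈ 0.958
The largest is 0.958, so DNS tunneling is most probable.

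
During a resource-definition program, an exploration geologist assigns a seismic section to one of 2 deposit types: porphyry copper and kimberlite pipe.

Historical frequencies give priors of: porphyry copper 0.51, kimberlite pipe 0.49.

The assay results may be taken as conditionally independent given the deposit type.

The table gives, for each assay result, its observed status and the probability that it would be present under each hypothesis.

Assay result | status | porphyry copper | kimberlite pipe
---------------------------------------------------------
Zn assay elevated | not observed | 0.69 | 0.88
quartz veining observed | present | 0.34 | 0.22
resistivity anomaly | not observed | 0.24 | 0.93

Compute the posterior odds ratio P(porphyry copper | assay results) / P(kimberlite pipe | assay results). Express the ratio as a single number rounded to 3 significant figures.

45.1

Unnormalized posterior weight (prior times the assay result likelihoods) for each of the two hypotheses (using 1 − P(present | H) for each absent assay result):
  porphyry copper: 0.51 × (1 − 0.69) × 0.34 × (1 − 0.24) = 0.040853
  kimberlite pipe: 0.49 × (1 − 0.88) × 0.22 × (1 − 0.93) = 0.00090552
Posterior odds = 0.040853 / 0.00090552 ≈ 45.1.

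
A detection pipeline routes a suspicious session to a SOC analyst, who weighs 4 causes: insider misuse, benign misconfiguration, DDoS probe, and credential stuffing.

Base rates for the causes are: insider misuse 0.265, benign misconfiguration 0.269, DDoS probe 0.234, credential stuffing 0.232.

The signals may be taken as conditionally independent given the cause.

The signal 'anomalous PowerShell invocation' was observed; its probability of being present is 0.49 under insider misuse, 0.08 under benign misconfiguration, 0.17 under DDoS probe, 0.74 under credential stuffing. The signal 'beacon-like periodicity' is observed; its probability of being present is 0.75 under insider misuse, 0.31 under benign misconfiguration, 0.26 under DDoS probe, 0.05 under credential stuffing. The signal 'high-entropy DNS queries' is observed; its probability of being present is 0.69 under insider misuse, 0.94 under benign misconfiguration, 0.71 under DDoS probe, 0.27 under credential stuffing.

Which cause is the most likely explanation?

Multiply each prior by the joint likelihood of the signal pattern:
  insider misuse: 0.265 × 0.49 × 0.75 × 0.69 = 0.067197
  benign misconfiguration: 0.269 × 0.08 × 0.31 × 0.94 = 0.0062709
  DDoS probe: 0.234 × 0.17 × 0.26 × 0.71 = 0.0073434
  credential stuffing: 0.232 × 0.74 × 0.05 × 0.27 = 0.0023177
Marginal likelihood of the evidence = 0.083129.
P(insider misuse | evidence) ≈ 0.067197 / 0.083129 ≈ 0.808
P(benign misconfiguration | evidence) ≈ 0.0062709 / 0.083129 ≈ 0.075
P(DDoS probe | evidence) ≈ 0.0073434 / 0.083129 ≈ 0.088
P(credential stuffing | evidence) ≈ 0.0023177 / 0.083129 ≈ 0.028
The largest is 0.808, so insider misuse is most probable.

insider misuse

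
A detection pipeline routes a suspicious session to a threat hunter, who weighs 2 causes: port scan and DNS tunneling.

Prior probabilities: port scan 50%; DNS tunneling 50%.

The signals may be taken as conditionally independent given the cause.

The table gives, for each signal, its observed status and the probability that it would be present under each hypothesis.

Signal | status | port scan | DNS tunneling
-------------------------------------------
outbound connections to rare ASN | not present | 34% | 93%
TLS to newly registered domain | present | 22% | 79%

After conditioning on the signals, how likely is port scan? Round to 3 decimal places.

0.724

Multiply each prior by the joint likelihood of the signal pattern (using 1 − P(present | H) for each absent signal):
  port scan: 0.50 × (1 − 0.34) × 0.22 = 0.0726
  DNS tunneling: 0.50 × (1 − 0.93) × 0.79 = 0.02765
The unnormalized weights sum to 0.10025.
P(port scan | evidence) = 0.0726 / 0.10025 ≈ 0.724.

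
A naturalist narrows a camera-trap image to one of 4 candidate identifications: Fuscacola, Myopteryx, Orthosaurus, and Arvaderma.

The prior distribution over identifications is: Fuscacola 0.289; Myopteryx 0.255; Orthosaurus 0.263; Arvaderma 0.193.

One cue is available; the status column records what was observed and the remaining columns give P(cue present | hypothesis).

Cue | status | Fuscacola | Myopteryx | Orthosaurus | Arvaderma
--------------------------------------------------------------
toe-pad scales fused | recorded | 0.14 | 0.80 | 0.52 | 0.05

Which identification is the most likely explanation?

By Bayes' rule, the unnormalized weight for each hypothesis is prior × likelihood:
  Fuscacola: 0.289 × 0.14 = 0.04046
  Myopteryx: 0.255 × 0.80 = 0.204
  Orthosaurus: 0.263 × 0.52 = 0.13676
  Arvaderma: 0.193 × 0.05 = 0.00965
The unnormalized weights sum to 0.39087.
P(Fuscacola | evidence) ≈ 0.04046 / 0.39087 ≈ 0.104
P(Myopteryx | evidence) ≈ 0.204 / 0.39087 ≈ 0.522
P(Orthosaurus | evidence) ≈ 0.13676 / 0.39087 ≈ 0.350
P(Arvaderma | evidence) ≈ 0.00965 / 0.39087 ≈ 0.025
The largest is 0.522, so Myopteryx is most probable.

Myopteryx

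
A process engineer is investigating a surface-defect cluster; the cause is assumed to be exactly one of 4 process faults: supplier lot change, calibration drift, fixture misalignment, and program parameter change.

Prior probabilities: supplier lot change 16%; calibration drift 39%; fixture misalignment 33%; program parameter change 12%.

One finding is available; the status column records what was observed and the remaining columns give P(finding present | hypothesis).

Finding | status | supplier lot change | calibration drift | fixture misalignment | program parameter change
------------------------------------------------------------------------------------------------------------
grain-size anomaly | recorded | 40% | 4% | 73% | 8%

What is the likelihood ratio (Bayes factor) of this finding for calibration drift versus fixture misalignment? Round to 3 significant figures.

Likelihood of this finding under each hypothesis:
  calibration drift: 0.04
  fixture misalignment: 0.73
Bayes factor = 0.04 / 0.73 ≈ 0.0548

0.0548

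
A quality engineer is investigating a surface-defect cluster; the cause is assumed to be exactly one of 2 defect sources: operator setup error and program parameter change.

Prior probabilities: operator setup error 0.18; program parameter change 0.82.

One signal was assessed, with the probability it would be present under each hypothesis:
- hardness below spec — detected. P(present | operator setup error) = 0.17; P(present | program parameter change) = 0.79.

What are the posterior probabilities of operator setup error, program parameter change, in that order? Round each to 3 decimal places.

For each hypothesis, the unnormalized posterior weight is prior × likelihood:
  operator setup error: 0.18 × 0.17 = 0.0306
  program parameter change: 0.82 × 0.79 = 0.6478
The unnormalized weights sum to 0.6784.
P(operator setup error | evidence) = 0.0306 / 0.6784 ≈ 0.045
P(program parameter change | evidence) = 0.6478 / 0.6784 ≈ 0.955

0.045, 0.955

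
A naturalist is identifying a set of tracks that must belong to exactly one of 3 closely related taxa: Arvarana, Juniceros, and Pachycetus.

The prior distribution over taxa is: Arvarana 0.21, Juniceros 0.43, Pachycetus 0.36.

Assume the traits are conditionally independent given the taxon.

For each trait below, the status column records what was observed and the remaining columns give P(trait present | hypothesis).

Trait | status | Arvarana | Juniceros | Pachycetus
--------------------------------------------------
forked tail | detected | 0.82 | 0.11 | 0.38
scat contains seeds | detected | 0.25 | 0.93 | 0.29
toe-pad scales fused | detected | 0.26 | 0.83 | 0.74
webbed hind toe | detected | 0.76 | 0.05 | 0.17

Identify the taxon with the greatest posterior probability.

Arvarana

By Bayes' rule with conditional independence, the unnormalized weight for each hypothesis is prior × ∏ likelihoods:
  Arvarana: 0.21 × 0.82 × 0.25 × 0.26 × 0.76 = 0.0085067
  Juniceros: 0.43 × 0.11 × 0.93 × 0.83 × 0.05 = 0.0018255
  Pachycetus: 0.36 × 0.38 × 0.29 × 0.74 × 0.17 = 0.0049907
Normalizing constant Z = 0.0085067 + 0.0018255 + 0.0049907 = 0.015323.
P(Arvarana | evidence) ≈ 0.0085067 / 0.015323 ≈ 0.555
P(Juniceros | evidence) ≈ 0.0018255 / 0.015323 ≈ 0.119
P(Pachycetus | evidence) ≈ 0.0049907 / 0.015323 ≈ 0.326
The largest is 0.555, so Arvarana is most probable.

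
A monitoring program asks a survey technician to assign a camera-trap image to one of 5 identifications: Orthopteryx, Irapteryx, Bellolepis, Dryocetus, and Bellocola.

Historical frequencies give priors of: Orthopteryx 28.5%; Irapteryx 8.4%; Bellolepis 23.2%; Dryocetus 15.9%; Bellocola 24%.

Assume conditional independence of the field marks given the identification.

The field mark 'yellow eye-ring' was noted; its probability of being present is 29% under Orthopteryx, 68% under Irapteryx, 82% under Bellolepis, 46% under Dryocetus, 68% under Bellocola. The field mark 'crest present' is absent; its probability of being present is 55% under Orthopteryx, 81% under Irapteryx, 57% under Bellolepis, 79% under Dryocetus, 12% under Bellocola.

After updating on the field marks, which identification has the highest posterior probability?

Multiply each prior by the joint likelihood of the field mark pattern (using 1 − P(present | H) for each absent field mark):
  Orthopteryx: 0.285 × 0.29 × (1 − 0.55) = 0.037192
  Irapteryx: 0.084 × 0.68 × (1 − 0.81) = 0.010853
  Bellolepis: 0.232 × 0.82 × (1 − 0.57) = 0.081803
  Dryocetus: 0.159 × 0.46 × (1 − 0.79) = 0.015359
  Bellocola: 0.240 × 0.68 × (1 − 0.12) = 0.14362
The unnormalized weights sum to 0.28882.
P(Orthopteryx | evidence) ≈ 0.037192 / 0.28882 ≈ 0.129
P(Irapteryx | evidence) ≈ 0.010853 / 0.28882 ≈ 0.038
P(Bellolepis | evidence) ≈ 0.081803 / 0.28882 ≈ 0.283
P(Dryocetus | evidence) ≈ 0.015359 / 0.28882 ≈ 0.053
P(Bellocola | evidence) ≈ 0.14362 / 0.28882 ≈ 0.497
The largest is 0.497, so Bellocola is most probable.

Bellocola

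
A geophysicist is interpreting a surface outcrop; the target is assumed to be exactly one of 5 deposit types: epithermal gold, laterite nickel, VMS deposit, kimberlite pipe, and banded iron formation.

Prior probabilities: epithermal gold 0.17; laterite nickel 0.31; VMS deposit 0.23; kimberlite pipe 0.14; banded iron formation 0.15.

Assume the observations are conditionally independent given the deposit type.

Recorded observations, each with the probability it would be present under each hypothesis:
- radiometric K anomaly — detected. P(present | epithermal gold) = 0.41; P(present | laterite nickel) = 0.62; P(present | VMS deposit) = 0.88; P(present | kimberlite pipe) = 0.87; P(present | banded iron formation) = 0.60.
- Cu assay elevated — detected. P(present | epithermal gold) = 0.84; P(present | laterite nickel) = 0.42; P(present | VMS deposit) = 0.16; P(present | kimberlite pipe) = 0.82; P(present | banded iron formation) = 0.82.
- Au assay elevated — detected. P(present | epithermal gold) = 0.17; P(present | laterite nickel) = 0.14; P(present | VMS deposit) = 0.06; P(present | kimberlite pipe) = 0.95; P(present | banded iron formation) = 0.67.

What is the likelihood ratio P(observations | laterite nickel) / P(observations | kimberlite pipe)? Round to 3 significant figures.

0.0538

Take the product of per-observation likelihoods under each hypothesis, then divide.
  laterite nickel: 0.62 × 0.42 × 0.14 = 0.036456
  kimberlite pipe: 0.87 × 0.82 × 0.95 = 0.67773
Bayes factor = 0.036456 / 0.67773 ≈ 0.0538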